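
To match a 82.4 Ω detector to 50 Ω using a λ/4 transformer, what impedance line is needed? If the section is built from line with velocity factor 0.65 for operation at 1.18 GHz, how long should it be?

Z_qwt = √(Z_0·R_L) = √(50 × 82.4) = √4120
λ = 0.65·c/f = 0.165 m, so l = λ/4 = 0.0413 m

Z_qwt ≈ 64.2 Ω; length ≈ 4.13 cm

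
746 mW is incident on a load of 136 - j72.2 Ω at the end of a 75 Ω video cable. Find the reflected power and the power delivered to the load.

|Γ| = |(61 − j72.2)/(211 − j72.2)| = 0.424
|Γ|² = 0.18
P_refl = |Γ|²·P_inc = 134 mW, P_del = (1 − |Γ|²)·P_inc = 612 mW

P_reflected ≈ 134 mW; P_delivered ≈ 612 mW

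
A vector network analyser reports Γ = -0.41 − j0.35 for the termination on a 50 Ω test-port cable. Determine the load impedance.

Z_L ≈ 16.8 − j16.6 Ω

Z_L = Z_0·(1 + Γ)/(1 − Γ) = 50·(0.59 − j0.35)/(1.41 + j0.35)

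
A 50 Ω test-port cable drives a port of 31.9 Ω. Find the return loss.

Γ = (31.9 − 50)/(31.9 + 50) = -0.221
RL = −20·log₁₀|Γ| = −20·log₁₀(0.221)

RL ≈ 13.1 dB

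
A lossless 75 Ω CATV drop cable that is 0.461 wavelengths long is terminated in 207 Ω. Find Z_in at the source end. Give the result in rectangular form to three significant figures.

Z_in ≈ 149 + j84.1 Ω

βl = 2π × 0.461 = 166°
tan(βl) = tan(166°) = -0.25
Z_in = Z_0·(Z_L + jZ_0·tanβl)/(Z_0 + jZ_L·tanβl)
     = 75·(207 − j18.8)/(75 − j51.8)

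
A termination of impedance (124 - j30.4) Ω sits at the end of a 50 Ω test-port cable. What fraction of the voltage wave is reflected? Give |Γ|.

Γ = (Z_L − Z_0)/(Z_L + Z_0) = (74 − j30.4)/(174 − j30.4)
|Γ| = 80/177

|Γ| ≈ 0.453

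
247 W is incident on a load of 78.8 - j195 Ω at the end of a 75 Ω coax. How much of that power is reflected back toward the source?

|Γ| = |(3.8 − j195)/(153.8 − j195)| = 0.785
|Γ|² = 0.617
P_refl = |Γ|²·P_inc = 152 W, P_del = (1 − |Γ|²)·P_inc = 94.7 W

P_reflected ≈ 152 W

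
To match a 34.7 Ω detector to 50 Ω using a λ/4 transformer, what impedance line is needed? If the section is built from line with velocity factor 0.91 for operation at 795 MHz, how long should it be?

Z_qwt ≈ 41.7 Ω; length ≈ 8.58 cm

Z_qwt = √(Z_0·R_L) = √(50 × 34.7) = √1735
λ = 0.91·c/f = 0.343 m, so l = λ/4 = 0.0858 m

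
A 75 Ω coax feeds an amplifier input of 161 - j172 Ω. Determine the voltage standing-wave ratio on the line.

VSWR ≈ 4.86

Γ = (Z_L − Z_0)/(Z_L + Z_0) = (86 − j172)/(236 − j172)
|Γ| = 192/292 = 0.659
VSWR = (1 + |Γ|)/(1 − |Γ|) = 1.66/0.341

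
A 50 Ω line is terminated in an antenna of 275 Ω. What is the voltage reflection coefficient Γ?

Γ = 0.692

Γ = (Z_L − Z_0)/(Z_L + Z_0) = (275 − 50)/(275 + 50) = 225/325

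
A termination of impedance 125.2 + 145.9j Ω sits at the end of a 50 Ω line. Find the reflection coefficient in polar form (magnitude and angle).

Γ = (Z_L − Z_0)/(Z_L + Z_0) = (75.2 + j145.9)/(175.2 + j145.9)
|Γ| = 164/228 = 0.72

Γ ≈ 0.72 ∠ 22.9°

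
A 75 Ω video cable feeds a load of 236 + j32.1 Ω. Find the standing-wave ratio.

VSWR ≈ 3.21

Γ = (Z_L − Z_0)/(Z_L + Z_0) = (161 + j32.1)/(311 + j32.1)
|Γ| = 164/313 = 0.525
VSWR = (1 + |Γ|)/(1 − |Γ|) = 1.53/0.475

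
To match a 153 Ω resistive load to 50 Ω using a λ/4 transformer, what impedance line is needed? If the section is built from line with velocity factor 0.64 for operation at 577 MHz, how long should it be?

Z_qwt ≈ 87.5 Ω; length ≈ 8.32 cm

Z_qwt = √(Z_0·R_L) = √(50 × 153) = √7650
λ = 0.64·c/f = 0.333 m, so l = λ/4 = 0.0832 m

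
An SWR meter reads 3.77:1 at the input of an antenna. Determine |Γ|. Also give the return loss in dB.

|Γ| ≈ 0.581; return loss ≈ 4.72 dB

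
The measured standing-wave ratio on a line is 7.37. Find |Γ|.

|Γ| = (S − 1)/(S + 1) = (7.37 − 1)/(7.37 + 1) = 6.37/8.37

|Γ| ≈ 0.761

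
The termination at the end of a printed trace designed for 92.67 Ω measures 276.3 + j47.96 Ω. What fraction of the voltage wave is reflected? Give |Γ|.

Γ = (Z_L − Z_0)/(Z_L + Z_0) = (183.6 + j47.96)/(369 + j47.96)
|Γ| = 190/372

|Γ| ≈ 0.51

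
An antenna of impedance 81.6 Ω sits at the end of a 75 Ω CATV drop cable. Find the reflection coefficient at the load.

Γ = (Z_L − Z_0)/(Z_L + Z_0) = (81.6 − 75)/(81.6 + 75) = 6.6/156.6

Γ = 0.0421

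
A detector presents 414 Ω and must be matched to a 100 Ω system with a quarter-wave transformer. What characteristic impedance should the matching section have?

Z_qwt = √(Z_0·R_L) = √(100 × 414) = √41400

Z_qwt ≈ 203 Ω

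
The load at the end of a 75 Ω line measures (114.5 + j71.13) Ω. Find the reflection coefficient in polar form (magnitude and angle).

Γ ≈ 0.402 ∠ 40.4°

Γ = (Z_L − Z_0)/(Z_L + Z_0) = (39.5 + j71.13)/(189.5 + j71.13)
|Γ| = 81.4/202 = 0.402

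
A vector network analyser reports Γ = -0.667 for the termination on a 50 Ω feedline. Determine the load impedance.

Z_L ≈ 9.99 Ω

Z_L = Z_0·(1 + Γ)/(1 − Γ) = 50·(0.333)/(1.67)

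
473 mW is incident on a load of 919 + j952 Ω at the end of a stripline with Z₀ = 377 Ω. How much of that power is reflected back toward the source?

P_reflected ≈ 220 mW

|Γ| = |(542 + j952)/(1296 + j952)| = 0.681
|Γ|² = 0.464
P_refl = |Γ|²·P_inc = 220 mW, P_del = (1 − |Γ|²)·P_inc = 253 mW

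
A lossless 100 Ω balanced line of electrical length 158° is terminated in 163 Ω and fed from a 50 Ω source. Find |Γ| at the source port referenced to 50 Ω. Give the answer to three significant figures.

tan(βl) = -0.404
Z_in = Z_0·(Z_L + jZ_0·tanβl)/(Z_0 + jZ_L·tanβl) = 132 + j46.7 Ω
Γ_s = (Z_in − Z_s)/(Z_in + Z_s) = (82.3 + j46.7)/(182 + j46.7), |Γ_s| = 0.503

|Γ| ≈ 0.503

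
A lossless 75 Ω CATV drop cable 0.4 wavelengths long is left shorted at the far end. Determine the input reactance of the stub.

X_in ≈ -54.5 Ω (capacitive)

βl = 2π × 0.4 = 144°
tan(βl) = -0.727
For a shorted stub, Z_in = jZ_0·tan(βl)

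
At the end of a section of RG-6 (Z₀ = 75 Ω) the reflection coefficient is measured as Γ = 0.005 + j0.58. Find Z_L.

Z_L ≈ 37.5 + j65.6 Ω

Z_L = Z_0·(1 + Γ)/(1 − Γ) = 75·(1 + j0.58)/(0.995 − j0.58)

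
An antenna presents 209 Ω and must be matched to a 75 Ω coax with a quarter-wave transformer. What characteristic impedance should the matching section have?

Z_qwt ≈ 125 Ω

Z_qwt = √(Z_0·R_L) = √(75 × 209) = √15680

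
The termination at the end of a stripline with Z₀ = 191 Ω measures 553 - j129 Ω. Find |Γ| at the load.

Γ = (Z_L − Z_0)/(Z_L + Z_0) = (362 − j129)/(744 − j129)
|Γ| = 384/755

|Γ| ≈ 0.509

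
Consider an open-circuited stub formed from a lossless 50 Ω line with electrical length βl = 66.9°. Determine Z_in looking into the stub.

tan(βl) = 2.34
For an open-circuited stub, Z_in = −jZ_0·cot(βl) = −jZ_0/tan(βl)

Z_in ≈ −j21.3 Ω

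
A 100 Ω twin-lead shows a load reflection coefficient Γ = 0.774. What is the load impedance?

Z_L ≈ 785 Ω

Z_L = Z_0·(1 + Γ)/(1 − Γ) = 100·(1.77)/(0.226)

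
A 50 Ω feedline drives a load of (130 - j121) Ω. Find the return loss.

RL ≈ 3.49 dB

Γ = (80 − j121)/(180 − j121), |Γ| = 0.669
RL = −20·log₁₀|Γ| = −20·log₁₀(0.669)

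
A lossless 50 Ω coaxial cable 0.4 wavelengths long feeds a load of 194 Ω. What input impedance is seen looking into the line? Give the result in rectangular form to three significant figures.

βl = 2π × 0.4 = 144°
tan(βl) = tan(144°) = -0.727
Z_in = Z_0·(Z_L + jZ_0·tanβl)/(Z_0 + jZ_L·tanβl)
     = 50·(194 − j36.3)/(50 − j141)

Z_in ≈ 33.1 + j57.1 Ω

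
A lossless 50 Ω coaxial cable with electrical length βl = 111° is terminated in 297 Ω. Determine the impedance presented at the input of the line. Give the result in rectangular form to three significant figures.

Z_in ≈ 9.62 + j18.6 Ω

tan(βl) = tan(111°) = -2.61
Z_in = Z_0·(Z_L + jZ_0·tanβl)/(Z_0 + jZ_L·tanβl)
     = 50·(297 − j130)/(50 − j774)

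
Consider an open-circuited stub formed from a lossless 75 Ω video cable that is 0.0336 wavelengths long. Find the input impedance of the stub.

Z_in ≈ −j350 Ω

βl = 2π × 0.0336 = 12.1°
tan(βl) = 0.214
For an open-circuited stub, Z_in = −jZ_0·cot(βl) = −jZ_0/tan(βl)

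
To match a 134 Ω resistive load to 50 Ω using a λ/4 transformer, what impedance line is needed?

Z_qwt ≈ 81.9 Ω

Z_qwt = √(Z_0·R_L) = √(50 × 134) = √6700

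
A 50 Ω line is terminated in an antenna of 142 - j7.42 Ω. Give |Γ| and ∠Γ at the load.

Γ = (Z_L − Z_0)/(Z_L + Z_0) = (92 − j7.42)/(192 − j7.42)
|Γ| = 92.3/192 = 0.48

Γ ≈ 0.48 ∠ -2.4°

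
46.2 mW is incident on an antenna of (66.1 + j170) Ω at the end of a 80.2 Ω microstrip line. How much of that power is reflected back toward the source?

|Γ| = |(-14.1 + j170)/(146.3 + j170)| = 0.761
|Γ|² = 0.578
P_refl = |Γ|²·P_inc = 26.7 mW, P_del = (1 − |Γ|²)·P_inc = 19.5 mW

P_reflected ≈ 26.7 mW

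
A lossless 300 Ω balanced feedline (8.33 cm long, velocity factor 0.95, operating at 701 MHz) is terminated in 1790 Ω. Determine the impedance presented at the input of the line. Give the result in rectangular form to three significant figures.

λ = v/f = 0.95·c / 701 MHz = 0.407 m
βl = 2π·l/λ = 2π × 0.205 = 73.8°
tan(βl) = tan(73.8°) = 3.43
Z_in = Z_0·(Z_L + jZ_0·tanβl)/(Z_0 + jZ_L·tanβl)
     = 300·(1790 + j1030)/(300 + j6150)

Z_in ≈ 54.4 − j84.7 Ω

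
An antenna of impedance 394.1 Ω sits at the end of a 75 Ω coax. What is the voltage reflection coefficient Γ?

Γ = 0.68

Γ = (Z_L − Z_0)/(Z_L + Z_0) = (394.1 − 75)/(394.1 + 75) = 319.1/469.1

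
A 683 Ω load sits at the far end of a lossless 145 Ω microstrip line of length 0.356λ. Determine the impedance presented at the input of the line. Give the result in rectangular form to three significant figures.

βl = 2π × 0.356 = 128°
tan(βl) = tan(128°) = -1.27
Z_in = Z_0·(Z_L + jZ_0·tanβl)/(Z_0 + jZ_L·tanβl)
     = 145·(683 − j185)/(145 − j869)

Z_in ≈ 48.4 + j106 Ω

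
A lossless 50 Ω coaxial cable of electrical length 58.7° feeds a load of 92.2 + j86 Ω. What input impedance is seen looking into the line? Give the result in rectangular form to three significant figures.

tan(βl) = tan(58.7°) = 1.64
Z_in = Z_0·(Z_L + jZ_0·tanβl)/(Z_0 + jZ_L·tanβl)
     = 50·(92.2 + j168)/(-91.4 + j152)

Z_in ≈ 27.2 − j46.8 Ω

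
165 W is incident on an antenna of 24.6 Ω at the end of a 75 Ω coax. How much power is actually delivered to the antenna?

Γ = (24.6 − 75)/(24.6 + 75) = -0.506
|Γ|² = 0.256
P_refl = |Γ|²·P_inc = 42.2 W, P_del = (1 − |Γ|²)·P_inc = 123 W

P_delivered ≈ 123 W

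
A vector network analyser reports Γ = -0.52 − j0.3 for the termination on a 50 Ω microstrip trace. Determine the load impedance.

Z_L ≈ 13.3 − j12.5 Ω

Z_L = Z_0·(1 + Γ)/(1 − Γ) = 50·(0.48 − j0.3)/(1.52 + j0.3)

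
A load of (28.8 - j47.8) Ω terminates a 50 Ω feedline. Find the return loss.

RL ≈ 4.92 dB

Γ = (-21.2 − j47.8)/(78.8 − j47.8), |Γ| = 0.567
RL = −20·log₁₀|Γ| = −20·log₁₀(0.567)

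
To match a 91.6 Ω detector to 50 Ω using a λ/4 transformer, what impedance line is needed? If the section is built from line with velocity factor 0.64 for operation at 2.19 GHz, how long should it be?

Z_qwt = √(Z_0·R_L) = √(50 × 91.6) = √4580
λ = 0.64·c/f = 0.0877 m, so l = λ/4 = 0.0219 m

Z_qwt ≈ 67.7 Ω; length ≈ 2.19 cm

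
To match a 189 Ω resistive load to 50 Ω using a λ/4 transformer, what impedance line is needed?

Z_qwt = √(Z_0·R_L) = √(50 × 189) = √9450

Z_qwt ≈ 97.2 Ω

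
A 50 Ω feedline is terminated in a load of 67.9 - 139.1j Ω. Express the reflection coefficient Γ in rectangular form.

Γ ≈ 0.645 − j0.418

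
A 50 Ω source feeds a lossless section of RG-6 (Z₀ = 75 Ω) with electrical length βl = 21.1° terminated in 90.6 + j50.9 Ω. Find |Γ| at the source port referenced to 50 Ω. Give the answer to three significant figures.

|Γ| ≈ 0.475

tan(βl) = 0.386
Z_in = Z_0·(Z_L + jZ_0·tanβl)/(Z_0 + jZ_L·tanβl) = 137 + j21.9 Ω
Γ_s = (Z_in − Z_s)/(Z_in + Z_s) = (86.6 + j21.9)/(187 + j21.9), |Γ_s| = 0.475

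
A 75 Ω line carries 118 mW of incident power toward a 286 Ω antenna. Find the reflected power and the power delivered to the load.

P_reflected ≈ 40.3 mW; P_delivered ≈ 77.7 mW

Γ = (286 − 75)/(286 + 75) = 0.584
|Γ|² = 0.342
P_refl = |Γ|²·P_inc = 40.3 mW, P_del = (1 − |Γ|²)·P_inc = 77.7 mW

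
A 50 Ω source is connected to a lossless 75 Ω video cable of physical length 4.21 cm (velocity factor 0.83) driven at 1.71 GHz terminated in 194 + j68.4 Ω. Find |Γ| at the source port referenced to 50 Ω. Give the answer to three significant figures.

λ = v/f = 0.83·c / 1.71 GHz = 0.146 m
βl = 2π·l/λ = 2π × 0.289 = 104°
tan(βl) = -3.99
Z_in = Z_0·(Z_L + jZ_0·tanβl)/(Z_0 + jZ_L·tanβl) = 25.6 + j7.29 Ω
Γ_s = (Z_in − Z_s)/(Z_in + Z_s) = (-24.4 + j7.29)/(75.6 + j7.29), |Γ_s| = 0.335

|Γ| ≈ 0.335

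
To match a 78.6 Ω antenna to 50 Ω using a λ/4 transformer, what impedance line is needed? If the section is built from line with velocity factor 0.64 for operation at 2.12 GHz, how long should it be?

Z_qwt ≈ 62.7 Ω; length ≈ 2.26 cm

Z_qwt = √(Z_0·R_L) = √(50 × 78.6) = √3930
λ = 0.64·c/f = 0.0906 m, so l = λ/4 = 0.0226 m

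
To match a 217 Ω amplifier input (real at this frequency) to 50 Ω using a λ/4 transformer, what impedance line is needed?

Z_qwt ≈ 104 Ω

Z_qwt = √(Z_0·R_L) = √(50 × 217) = √10850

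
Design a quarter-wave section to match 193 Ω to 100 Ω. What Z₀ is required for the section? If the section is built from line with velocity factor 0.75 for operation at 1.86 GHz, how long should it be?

Z_qwt ≈ 139 Ω; length ≈ 3.02 cm

Z_qwt = √(Z_0·R_L) = √(100 × 193) = √19300
λ = 0.75·c/f = 0.121 m, so l = λ/4 = 0.0302 m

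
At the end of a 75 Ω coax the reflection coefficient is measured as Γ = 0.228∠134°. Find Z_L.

Z_L = Z_0·(1 + Γ)/(1 − Γ) = 75·(0.842 + j0.164)/(1.16 − j0.164)

Z_L ≈ 51.9 + j18 Ω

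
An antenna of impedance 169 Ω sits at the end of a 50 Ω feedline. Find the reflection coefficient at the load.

Γ = 0.543

Γ = (Z_L − Z_0)/(Z_L + Z_0) = (169 − 50)/(169 + 50) = 119/219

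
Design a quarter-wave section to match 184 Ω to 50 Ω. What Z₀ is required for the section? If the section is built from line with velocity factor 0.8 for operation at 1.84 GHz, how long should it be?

Z_qwt = √(Z_0·R_L) = √(50 × 184) = √9200
λ = 0.8·c/f = 0.13 m, so l = λ/4 = 0.0326 m

Z_qwt ≈ 95.9 Ω; length ≈ 3.26 cm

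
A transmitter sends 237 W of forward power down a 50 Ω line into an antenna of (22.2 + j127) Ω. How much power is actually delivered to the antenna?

|Γ| = |(-27.8 + j127)/(72.2 + j127)| = 0.89
|Γ|² = 0.792
P_refl = |Γ|²·P_inc = 188 W, P_del = (1 − |Γ|²)·P_inc = 49.3 W

P_delivered ≈ 49.3 W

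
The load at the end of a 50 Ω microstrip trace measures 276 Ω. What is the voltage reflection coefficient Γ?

Γ = 0.693

Γ = (Z_L − Z_0)/(Z_L + Z_0) = (276 − 50)/(276 + 50) = 226/326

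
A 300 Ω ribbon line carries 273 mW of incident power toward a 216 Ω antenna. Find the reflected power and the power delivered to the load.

Γ = (216 − 300)/(216 + 300) = -0.163
|Γ|² = 0.0265
P_refl = |Γ|²·P_inc = 7.23 mW, P_del = (1 − |Γ|²)·P_inc = 266 mW

P_reflected ≈ 7.23 mW; P_delivered ≈ 266 mW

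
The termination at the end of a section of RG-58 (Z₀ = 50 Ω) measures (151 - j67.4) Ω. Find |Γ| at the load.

Γ = (Z_L − Z_0)/(Z_L + Z_0) = (101 − j67.4)/(201 − j67.4)
|Γ| = 121/212

|Γ| ≈ 0.573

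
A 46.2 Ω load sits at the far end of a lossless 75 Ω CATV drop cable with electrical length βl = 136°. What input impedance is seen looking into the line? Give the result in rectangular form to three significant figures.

tan(βl) = tan(136°) = -0.966
Z_in = Z_0·(Z_L + jZ_0·tanβl)/(Z_0 + jZ_L·tanβl)
     = 75·(46.2 − j72.4)/(75 − j44.6)

Z_in ≈ 65.9 − j33.2 Ω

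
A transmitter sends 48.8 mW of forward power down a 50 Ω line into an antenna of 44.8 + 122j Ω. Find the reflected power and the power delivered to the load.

P_reflected ≈ 30.5 mW; P_delivered ≈ 18.3 mW

|Γ| = |(-5.2 + j122)/(94.8 + j122)| = 0.79
|Γ|² = 0.625
P_refl = |Γ|²·P_inc = 30.5 mW, P_del = (1 − |Γ|²)·P_inc = 18.3 mW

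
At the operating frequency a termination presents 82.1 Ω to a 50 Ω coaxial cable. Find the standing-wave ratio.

Γ = (82.1 − 50)/(82.1 + 50) = 0.243
VSWR = (1 + 0.243)/(1 − 0.243)

VSWR ≈ 1.64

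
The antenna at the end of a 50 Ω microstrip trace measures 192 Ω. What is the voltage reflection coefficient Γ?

Γ = 0.587

Γ = (Z_L − Z_0)/(Z_L + Z_0) = (192 − 50)/(192 + 50) = 142/242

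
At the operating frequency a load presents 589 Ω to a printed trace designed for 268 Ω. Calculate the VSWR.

VSWR ≈ 2.2

Γ = (589 − 268)/(589 + 268) = 0.375
VSWR = (1 + 0.375)/(1 − 0.375)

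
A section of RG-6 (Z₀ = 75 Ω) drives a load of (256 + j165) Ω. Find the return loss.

RL ≈ 3.58 dB

Γ = (181 + j165)/(331 + j165), |Γ| = 0.662
RL = −20·log₁₀|Γ| = −20·log₁₀(0.662)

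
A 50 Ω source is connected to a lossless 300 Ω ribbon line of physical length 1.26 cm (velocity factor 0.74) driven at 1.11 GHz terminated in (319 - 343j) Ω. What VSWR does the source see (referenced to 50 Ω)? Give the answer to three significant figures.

λ = v/f = 0.74·c / 1.11 GHz = 0.2 m
βl = 2π·l/λ = 2π × 0.063 = 22.7°
tan(βl) = 0.418
Z_in = Z_0·(Z_L + jZ_0·tanβl)/(Z_0 + jZ_L·tanβl) = 157 − j195 Ω
Γ_s = (Z_in − Z_s)/(Z_in + Z_s) = (107 − j195)/(207 − j195), |Γ_s| = 0.782
VSWR = (1 + |Γ_s|)/(1 − |Γ_s|)

VSWR ≈ 8.15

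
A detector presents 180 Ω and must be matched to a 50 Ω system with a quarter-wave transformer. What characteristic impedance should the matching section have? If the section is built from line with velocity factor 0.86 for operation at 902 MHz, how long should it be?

Z_qwt = √(Z_0·R_L) = √(50 × 180) = √9000
λ = 0.86·c/f = 0.286 m, so l = λ/4 = 0.0715 m

Z_qwt ≈ 94.9 Ω; length ≈ 7.15 cm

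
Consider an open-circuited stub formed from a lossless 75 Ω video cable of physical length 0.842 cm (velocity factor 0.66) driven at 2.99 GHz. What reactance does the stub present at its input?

X_in ≈ -73 Ω (capacitive)

λ = v/f = 0.66·c / 2.99 GHz = 0.0662 m
βl = 2π·l/λ = 2π × 0.127 = 45.8°
tan(βl) = 1.03
For an open-circuited stub, Z_in = −jZ_0·cot(βl) = −jZ_0/tan(βl)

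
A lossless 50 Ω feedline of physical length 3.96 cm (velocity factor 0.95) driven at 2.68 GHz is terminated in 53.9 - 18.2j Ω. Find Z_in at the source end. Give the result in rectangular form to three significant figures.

Z_in ≈ 68.4 + j10.1 Ω

λ = v/f = 0.95·c / 2.68 GHz = 0.106 m
βl = 2π·l/λ = 2π × 0.372 = 134°
tan(βl) = tan(134°) = -1.03
Z_in = Z_0·(Z_L + jZ_0·tanβl)/(Z_0 + jZ_L·tanβl)
     = 50·(53.9 − j69.9)/(31.2 − j55.7)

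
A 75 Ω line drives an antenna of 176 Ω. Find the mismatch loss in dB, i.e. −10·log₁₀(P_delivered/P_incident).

Γ = (176 − 75)/(176 + 75) = 0.402
|Γ|² = 0.162, so P_del/P_inc = 1 − |Γ|² = 0.838
ML = −10·log₁₀(1 − |Γ|²)

mismatch loss ≈ 0.767 dB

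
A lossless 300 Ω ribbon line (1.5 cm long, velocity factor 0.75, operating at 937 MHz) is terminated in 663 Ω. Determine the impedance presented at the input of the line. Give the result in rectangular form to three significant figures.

λ = v/f = 0.75·c / 937 MHz = 0.24 m
βl = 2π·l/λ = 2π × 0.0625 = 22.5°
tan(βl) = tan(22.5°) = 0.414
Z_in = Z_0·(Z_L + jZ_0·tanβl)/(Z_0 + jZ_L·tanβl)
     = 300·(663 + j124)/(300 + j274)

Z_in ≈ 423 − j263 Ω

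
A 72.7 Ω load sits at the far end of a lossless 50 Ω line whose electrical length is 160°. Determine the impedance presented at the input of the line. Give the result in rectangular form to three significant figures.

tan(βl) = tan(160°) = -0.364
Z_in = Z_0·(Z_L + jZ_0·tanβl)/(Z_0 + jZ_L·tanβl)
     = 50·(72.7 − j18.2)/(50 − j26.5)

Z_in ≈ 64.3 + j15.8 Ω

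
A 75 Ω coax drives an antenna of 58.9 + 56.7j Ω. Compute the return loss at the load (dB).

Γ = (-16.1 + j56.7)/(133.9 + j56.7), |Γ| = 0.405
RL = −20·log₁₀|Γ| = −20·log₁₀(0.405)

RL ≈ 7.84 dB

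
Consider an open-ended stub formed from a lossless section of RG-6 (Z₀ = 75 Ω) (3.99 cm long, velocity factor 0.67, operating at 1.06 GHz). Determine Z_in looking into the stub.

λ = v/f = 0.67·c / 1.06 GHz = 0.19 m
βl = 2π·l/λ = 2π × 0.21 = 75.8°
tan(βl) = 3.94
For an open-ended stub, Z_in = −jZ_0·cot(βl) = −jZ_0/tan(βl)

Z_in ≈ −j19 Ω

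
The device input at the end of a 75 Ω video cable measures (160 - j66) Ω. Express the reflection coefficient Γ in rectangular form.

Γ = (Z_L − Z_0)/(Z_L + Z_0) = (85 − j66)/(235 − j66)

Γ ≈ 0.408 − j0.166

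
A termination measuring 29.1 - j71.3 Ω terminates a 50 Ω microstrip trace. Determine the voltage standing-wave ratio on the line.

VSWR ≈ 5.62

Γ = (Z_L − Z_0)/(Z_L + Z_0) = (-20.9 − j71.3)/(79.1 − j71.3)
|Γ| = 74.3/106 = 0.698
VSWR = (1 + |Γ|)/(1 − |Γ|) = 1.7/0.302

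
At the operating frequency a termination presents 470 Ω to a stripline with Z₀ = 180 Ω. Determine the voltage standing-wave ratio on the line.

Γ = (470 − 180)/(470 + 180) = 0.446
VSWR = (1 + 0.446)/(1 − 0.446)

VSWR ≈ 2.61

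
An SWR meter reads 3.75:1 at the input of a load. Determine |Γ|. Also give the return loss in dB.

|Γ| ≈ 0.579; return loss ≈ 4.75 dB

|Γ| = (S − 1)/(S + 1) = (3.75 − 1)/(3.75 + 1) = 2.75/4.75
RL = −20·log₁₀|Γ| = −20·log₁₀(0.579)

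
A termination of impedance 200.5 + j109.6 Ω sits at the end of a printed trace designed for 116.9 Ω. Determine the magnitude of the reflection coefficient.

Γ = (Z_L − Z_0)/(Z_L + Z_0) = (83.6 + j109.6)/(317.4 + j109.6)
|Γ| = 138/336

|Γ| ≈ 0.411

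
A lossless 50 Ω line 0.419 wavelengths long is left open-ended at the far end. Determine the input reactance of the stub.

βl = 2π × 0.419 = 151°
tan(βl) = -0.558
For an open-ended stub, Z_in = −jZ_0·cot(βl) = −jZ_0/tan(βl)

X_in ≈ 89.6 Ω (inductive)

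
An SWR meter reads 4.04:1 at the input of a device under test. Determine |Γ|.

|Γ| = (S − 1)/(S + 1) = (4.04 − 1)/(4.04 + 1) = 3.04/5.04

|Γ| ≈ 0.603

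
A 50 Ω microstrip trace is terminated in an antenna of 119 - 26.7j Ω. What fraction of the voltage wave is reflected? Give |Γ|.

|Γ| ≈ 0.432

Γ = (Z_L − Z_0)/(Z_L + Z_0) = (69 − j26.7)/(169 − j26.7)
|Γ| = 74/171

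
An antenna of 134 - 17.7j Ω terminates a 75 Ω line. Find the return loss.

Γ = (59 − j17.7)/(209 − j17.7), |Γ| = 0.294
RL = −20·log₁₀|Γ| = −20·log₁₀(0.294)

RL ≈ 10.6 dB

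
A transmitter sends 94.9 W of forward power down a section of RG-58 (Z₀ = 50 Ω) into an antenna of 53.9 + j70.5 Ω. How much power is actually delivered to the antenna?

P_delivered ≈ 64.9 W

|Γ| = |(3.9 + j70.5)/(103.9 + j70.5)| = 0.562
|Γ|² = 0.316
P_refl = |Γ|²·P_inc = 30 W, P_del = (1 − |Γ|²)·P_inc = 64.9 W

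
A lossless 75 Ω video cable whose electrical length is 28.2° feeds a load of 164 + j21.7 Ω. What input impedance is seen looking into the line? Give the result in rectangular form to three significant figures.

Z_in ≈ 101 − j67 Ω

tan(βl) = tan(28.2°) = 0.536
Z_in = Z_0·(Z_L + jZ_0·tanβl)/(Z_0 + jZ_L·tanβl)
     = 75·(164 + j61.9)/(63.4 + j87.9)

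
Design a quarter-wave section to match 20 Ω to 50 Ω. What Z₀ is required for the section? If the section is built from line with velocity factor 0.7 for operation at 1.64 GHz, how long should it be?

Z_qwt = √(Z_0·R_L) = √(50 × 20) = √1000
λ = 0.7·c/f = 0.128 m, so l = λ/4 = 0.032 m

Z_qwt ≈ 31.6 Ω; length ≈ 3.2 cm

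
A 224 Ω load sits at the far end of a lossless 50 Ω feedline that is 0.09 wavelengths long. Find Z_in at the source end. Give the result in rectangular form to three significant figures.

Z_in ≈ 34.6 − j66.6 Ω

βl = 2π × 0.09 = 32.4°
tan(βl) = tan(32.4°) = 0.635
Z_in = Z_0·(Z_L + jZ_0·tanβl)/(Z_0 + jZ_L·tanβl)
     = 50·(224 + j31.7)/(50 + j142)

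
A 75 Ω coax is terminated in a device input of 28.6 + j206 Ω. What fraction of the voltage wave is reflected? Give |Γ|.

Γ = (Z_L − Z_0)/(Z_L + Z_0) = (-46.4 + j206)/(103.6 + j206)
|Γ| = 211/231

|Γ| ≈ 0.916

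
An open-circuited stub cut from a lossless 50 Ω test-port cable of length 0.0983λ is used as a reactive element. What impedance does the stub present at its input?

βl = 2π × 0.0983 = 35.4°
tan(βl) = 0.71
For an open-circuited stub, Z_in = −jZ_0·cot(βl) = −jZ_0/tan(βl)

Z_in ≈ −j70.4 Ω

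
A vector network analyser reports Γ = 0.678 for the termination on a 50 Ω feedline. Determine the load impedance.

Z_L ≈ 261 Ω

Z_L = Z_0·(1 + Γ)/(1 − Γ) = 50·(1.68)/(0.322)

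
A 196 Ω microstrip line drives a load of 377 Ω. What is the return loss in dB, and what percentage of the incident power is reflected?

RL ≈ 10 dB; 9.98% of incident power reflected

Γ = (377 − 196)/(377 + 196) = 0.316
RL = −20·log₁₀(0.316) = 10 dB
P_refl/P_inc = |Γ|² = 0.0998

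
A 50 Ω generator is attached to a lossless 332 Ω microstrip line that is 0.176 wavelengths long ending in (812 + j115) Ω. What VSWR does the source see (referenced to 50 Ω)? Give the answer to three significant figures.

VSWR ≈ 6.39

βl = 2π × 0.176 = 63.4°
tan(βl) = 1.99
Z_in = Z_0·(Z_L + jZ_0·tanβl)/(Z_0 + jZ_L·tanβl) = 169 − j156 Ω
Γ_s = (Z_in − Z_s)/(Z_in + Z_s) = (119 − j156)/(219 − j156), |Γ_s| = 0.729
VSWR = (1 + |Γ_s|)/(1 − |Γ_s|)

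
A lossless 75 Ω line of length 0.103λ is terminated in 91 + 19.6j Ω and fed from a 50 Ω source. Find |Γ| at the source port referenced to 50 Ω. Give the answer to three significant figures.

|Γ| ≈ 0.331

βl = 2π × 0.103 = 37.1°
tan(βl) = 0.756
Z_in = Z_0·(Z_L + jZ_0·tanβl)/(Z_0 + jZ_L·tanβl) = 96.3 − j15 Ω
Γ_s = (Z_in − Z_s)/(Z_in + Z_s) = (46.3 − j15)/(146 − j15), |Γ_s| = 0.331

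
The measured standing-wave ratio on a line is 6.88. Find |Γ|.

|Γ| ≈ 0.746

|Γ| = (S − 1)/(S + 1) = (6.88 − 1)/(6.88 + 1) = 5.88/7.88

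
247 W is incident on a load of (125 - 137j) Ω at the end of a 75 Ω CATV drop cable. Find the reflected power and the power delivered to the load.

|Γ| = |(50 − j137)/(200 − j137)| = 0.602
|Γ|² = 0.362
P_refl = |Γ|²·P_inc = 89.4 W, P_del = (1 − |Γ|²)·P_inc = 158 W

P_reflected ≈ 89.4 W; P_delivered ≈ 158 W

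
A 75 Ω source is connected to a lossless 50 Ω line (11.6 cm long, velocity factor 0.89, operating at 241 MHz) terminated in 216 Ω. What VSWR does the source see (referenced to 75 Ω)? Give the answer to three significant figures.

VSWR ≈ 4.27

λ = v/f = 0.89·c / 241 MHz = 1.11 m
βl = 2π·l/λ = 2π × 0.105 = 37.7°
tan(βl) = 0.773
Z_in = Z_0·(Z_L + jZ_0·tanβl)/(Z_0 + jZ_L·tanβl) = 28.4 − j56.2 Ω
Γ_s = (Z_in − Z_s)/(Z_in + Z_s) = (-46.6 − j56.2)/(103 − j56.2), |Γ_s| = 0.62
VSWR = (1 + |Γ_s|)/(1 − |Γ_s|)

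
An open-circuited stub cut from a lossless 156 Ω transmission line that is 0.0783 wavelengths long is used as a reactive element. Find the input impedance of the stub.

Z_in ≈ −j291 Ω

βl = 2π × 0.0783 = 28.2°
tan(βl) = 0.536
For an open-circuited stub, Z_in = −jZ_0·cot(βl) = −jZ_0/tan(βl)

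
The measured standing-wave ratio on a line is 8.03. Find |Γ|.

|Γ| = (S − 1)/(S + 1) = (8.03 − 1)/(8.03 + 1) = 7.03/9.03

|Γ| ≈ 0.779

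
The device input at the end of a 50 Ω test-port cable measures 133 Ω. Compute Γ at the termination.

Γ = (Z_L − Z_0)/(Z_L + Z_0) = (133 − 50)/(133 + 50) = 83/183

Γ = 0.454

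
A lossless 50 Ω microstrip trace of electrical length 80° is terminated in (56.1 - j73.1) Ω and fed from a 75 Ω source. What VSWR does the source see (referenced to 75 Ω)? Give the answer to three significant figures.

tan(βl) = 5.67
Z_in = Z_0·(Z_L + jZ_0·tanβl)/(Z_0 + jZ_L·tanβl) = 14.7 + j12.6 Ω
Γ_s = (Z_in − Z_s)/(Z_in + Z_s) = (-60.3 + j12.6)/(89.7 + j12.6), |Γ_s| = 0.681
VSWR = (1 + |Γ_s|)/(1 − |Γ_s|)

VSWR ≈ 5.26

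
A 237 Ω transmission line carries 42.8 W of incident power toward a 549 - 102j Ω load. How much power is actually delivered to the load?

P_delivered ≈ 35.5 W

|Γ| = |(312 − j102)/(786 − j102)| = 0.414
|Γ|² = 0.172
P_refl = |Γ|²·P_inc = 7.34 W, P_del = (1 − |Γ|²)·P_inc = 35.5 W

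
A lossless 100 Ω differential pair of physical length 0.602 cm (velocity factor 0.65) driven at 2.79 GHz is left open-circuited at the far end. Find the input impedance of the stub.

λ = v/f = 0.65·c / 2.79 GHz = 0.0699 m
βl = 2π·l/λ = 2π × 0.0861 = 31°
tan(βl) = 0.601
For an open-circuited stub, Z_in = −jZ_0·cot(βl) = −jZ_0/tan(βl)

Z_in ≈ −j166 Ω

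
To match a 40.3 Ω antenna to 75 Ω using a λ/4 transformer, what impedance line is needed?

Z_qwt ≈ 55 Ω

Z_qwt = √(Z_0·R_L) = √(75 × 40.3) = √3022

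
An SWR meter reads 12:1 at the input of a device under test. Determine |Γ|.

|Γ| ≈ 0.846

|Γ| = (S − 1)/(S + 1) = (12 − 1)/(12 + 1) = 11/13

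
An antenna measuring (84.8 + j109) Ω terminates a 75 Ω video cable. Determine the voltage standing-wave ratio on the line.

VSWR ≈ 3.61

Γ = (Z_L − Z_0)/(Z_L + Z_0) = (9.8 + j109)/(159.8 + j109)
|Γ| = 109/193 = 0.566
VSWR = (1 + |Γ|)/(1 − |Γ|) = 1.57/0.434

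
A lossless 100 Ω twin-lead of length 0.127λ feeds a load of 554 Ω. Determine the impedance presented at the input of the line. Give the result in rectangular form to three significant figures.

Z_in ≈ 34.2 − j91.5 Ω

βl = 2π × 0.127 = 45.7°
tan(βl) = tan(45.7°) = 1.03
Z_in = Z_0·(Z_L + jZ_0·tanβl)/(Z_0 + jZ_L·tanβl)
     = 100·(554 + j103)/(100 + j568)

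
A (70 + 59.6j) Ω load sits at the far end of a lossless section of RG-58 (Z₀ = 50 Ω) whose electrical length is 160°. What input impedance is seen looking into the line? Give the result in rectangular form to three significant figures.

tan(βl) = tan(160°) = -0.364
Z_in = Z_0·(Z_L + jZ_0·tanβl)/(Z_0 + jZ_L·tanβl)
     = 50·(70 + j41.4)/(71.7 − j25.5)

Z_in ≈ 34.2 + j41 Ω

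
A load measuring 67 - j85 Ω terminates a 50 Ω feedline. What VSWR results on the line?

Γ = (Z_L − Z_0)/(Z_L + Z_0) = (17 − j85)/(117 − j85)
|Γ| = 86.7/145 = 0.599
VSWR = (1 + |Γ|)/(1 − |Γ|) = 1.6/0.401

VSWR ≈ 3.99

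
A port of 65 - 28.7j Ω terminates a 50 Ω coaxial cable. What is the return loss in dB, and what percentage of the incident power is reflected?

RL ≈ 11.3 dB; 7.46% of incident power reflected

Γ = (15 − j28.7)/(115 − j28.7), |Γ| = 0.273
RL = −20·log₁₀(0.273) = 11.3 dB
P_refl/P_inc = |Γ|² = 0.0746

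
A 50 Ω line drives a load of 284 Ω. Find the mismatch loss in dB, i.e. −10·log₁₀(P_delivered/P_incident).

mismatch loss ≈ 2.93 dB

Γ = (284 − 50)/(284 + 50) = 0.701
|Γ|² = 0.491, so P_del/P_inc = 1 − |Γ|² = 0.509
ML = −10·log₁₀(1 − |Γ|²)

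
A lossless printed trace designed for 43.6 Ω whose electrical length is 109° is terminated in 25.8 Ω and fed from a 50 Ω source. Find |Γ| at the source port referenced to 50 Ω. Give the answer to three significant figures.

|Γ| ≈ 0.21

tan(βl) = -2.9
Z_in = Z_0·(Z_L + jZ_0·tanβl)/(Z_0 + jZ_L·tanβl) = 61.6 − j20.8 Ω
Γ_s = (Z_in − Z_s)/(Z_in + Z_s) = (11.6 − j20.8)/(112 − j20.8), |Γ_s| = 0.21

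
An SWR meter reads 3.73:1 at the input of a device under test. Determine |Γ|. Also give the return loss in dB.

|Γ| ≈ 0.577; return loss ≈ 4.77 dB

|Γ| = (S − 1)/(S + 1) = (3.73 − 1)/(3.73 + 1) = 2.73/4.73
RL = −20·log₁₀|Γ| = −20·log₁₀(0.577)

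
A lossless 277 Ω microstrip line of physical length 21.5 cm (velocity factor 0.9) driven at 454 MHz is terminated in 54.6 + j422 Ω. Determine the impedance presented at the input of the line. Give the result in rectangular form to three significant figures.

λ = v/f = 0.9·c / 454 MHz = 0.595 m
βl = 2π·l/λ = 2π × 0.362 = 130°
tan(βl) = tan(130°) = -1.19
Z_in = Z_0·(Z_L + jZ_0·tanβl)/(Z_0 + jZ_L·tanβl)
     = 277·(54.6 + j93.6)/(777 − j64.7)

Z_in ≈ 16.6 + j34.7 Ω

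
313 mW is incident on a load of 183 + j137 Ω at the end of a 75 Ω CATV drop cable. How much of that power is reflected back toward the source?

P_reflected ≈ 112 mW

|Γ| = |(108 + j137)/(258 + j137)| = 0.597
|Γ|² = 0.357
P_refl = |Γ|²·P_inc = 112 mW, P_del = (1 − |Γ|²)·P_inc = 201 mW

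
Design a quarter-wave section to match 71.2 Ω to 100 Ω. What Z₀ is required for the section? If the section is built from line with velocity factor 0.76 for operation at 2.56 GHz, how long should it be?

Z_qwt = √(Z_0·R_L) = √(100 × 71.2) = √7120
λ = 0.76·c/f = 0.0891 m, so l = λ/4 = 0.0223 m

Z_qwt ≈ 84.4 Ω; length ≈ 2.23 cm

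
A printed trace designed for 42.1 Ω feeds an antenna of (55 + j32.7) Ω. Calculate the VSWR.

VSWR ≈ 2.04

Γ = (Z_L − Z_0)/(Z_L + Z_0) = (12.9 + j32.7)/(97.1 + j32.7)
|Γ| = 35.2/102 = 0.343
VSWR = (1 + |Γ|)/(1 − |Γ|) = 1.34/0.657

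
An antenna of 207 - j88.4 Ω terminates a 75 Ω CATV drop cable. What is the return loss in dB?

Γ = (132 − j88.4)/(282 − j88.4), |Γ| = 0.538
RL = −20·log₁₀|Γ| = −20·log₁₀(0.538)

RL ≈ 5.39 dB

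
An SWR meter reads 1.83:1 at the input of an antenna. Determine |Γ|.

|Γ| ≈ 0.293

|Γ| = (S − 1)/(S + 1) = (1.83 − 1)/(1.83 + 1) = 0.83/2.83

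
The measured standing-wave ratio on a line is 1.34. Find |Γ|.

|Γ| ≈ 0.145

|Γ| = (S − 1)/(S + 1) = (1.34 − 1)/(1.34 + 1) = 0.34/2.34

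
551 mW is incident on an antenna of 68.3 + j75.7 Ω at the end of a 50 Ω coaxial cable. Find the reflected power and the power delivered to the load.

P_reflected ≈ 169 mW; P_delivered ≈ 382 mW

|Γ| = |(18.3 + j75.7)/(118.3 + j75.7)| = 0.555
|Γ|² = 0.307
P_refl = |Γ|²·P_inc = 169 mW, P_del = (1 − |Γ|²)·P_inc = 382 mW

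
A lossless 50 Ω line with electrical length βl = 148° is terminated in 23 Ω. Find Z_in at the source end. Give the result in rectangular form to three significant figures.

tan(βl) = tan(148°) = -0.625
Z_in = Z_0·(Z_L + jZ_0·tanβl)/(Z_0 + jZ_L·tanβl)
     = 50·(23 − j31.2)/(50 − j14.4)

Z_in ≈ 29.5 − j22.8 Ω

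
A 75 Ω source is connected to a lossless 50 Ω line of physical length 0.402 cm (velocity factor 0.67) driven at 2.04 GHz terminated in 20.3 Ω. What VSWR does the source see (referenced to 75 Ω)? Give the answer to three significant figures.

VSWR ≈ 3.58

λ = v/f = 0.67·c / 2.04 GHz = 0.0985 m
βl = 2π·l/λ = 2π × 0.0408 = 14.7°
tan(βl) = 0.262
Z_in = Z_0·(Z_L + jZ_0·tanβl)/(Z_0 + jZ_L·tanβl) = 21.5 + j10.8 Ω
Γ_s = (Z_in − Z_s)/(Z_in + Z_s) = (-53.5 + j10.8)/(96.5 + j10.8), |Γ_s| = 0.563
VSWR = (1 + |Γ_s|)/(1 − |Γ_s|)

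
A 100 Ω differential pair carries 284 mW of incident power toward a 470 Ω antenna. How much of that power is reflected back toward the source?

P_reflected ≈ 120 mW

Γ = (470 − 100)/(470 + 100) = 0.649
|Γ|² = 0.421
P_refl = |Γ|²·P_inc = 120 mW, P_del = (1 − |Γ|²)·P_inc = 164 mW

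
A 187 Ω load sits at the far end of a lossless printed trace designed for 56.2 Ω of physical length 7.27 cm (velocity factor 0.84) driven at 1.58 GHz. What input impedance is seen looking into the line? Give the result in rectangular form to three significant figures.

Z_in ≈ 106 + j84.9 Ω

λ = v/f = 0.84·c / 1.58 GHz = 0.159 m
βl = 2π·l/λ = 2π × 0.456 = 164°
tan(βl) = tan(164°) = -0.285
Z_in = Z_0·(Z_L + jZ_0·tanβl)/(Z_0 + jZ_L·tanβl)
     = 56.2·(187 − j16)/(56.2 − j53.3)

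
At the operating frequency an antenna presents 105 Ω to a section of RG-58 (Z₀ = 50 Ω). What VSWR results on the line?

For a purely resistive load, VSWR = R_L/Z_0 or Z_0/R_L (whichever > 1) = 105/50

VSWR ≈ 2.1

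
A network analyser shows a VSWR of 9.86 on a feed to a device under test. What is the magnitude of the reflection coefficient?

|Γ| ≈ 0.816

|Γ| = (S − 1)/(S + 1) = (9.86 − 1)/(9.86 + 1) = 8.86/10.9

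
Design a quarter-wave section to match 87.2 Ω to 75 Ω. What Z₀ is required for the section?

Z_qwt ≈ 80.9 Ω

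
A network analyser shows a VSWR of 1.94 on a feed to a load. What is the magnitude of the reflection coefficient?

|Γ| ≈ 0.32

|Γ| = (S − 1)/(S + 1) = (1.94 − 1)/(1.94 + 1) = 0.94/2.94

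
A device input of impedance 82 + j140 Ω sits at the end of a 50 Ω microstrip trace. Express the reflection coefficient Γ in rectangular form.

Γ ≈ 0.643 + j0.378

Γ = (Z_L − Z_0)/(Z_L + Z_0) = (32 + j140)/(132 + j140)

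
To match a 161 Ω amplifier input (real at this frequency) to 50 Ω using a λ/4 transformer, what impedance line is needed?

Z_qwt ≈ 89.7 Ω

Z_qwt = √(Z_0·R_L) = √(50 × 161) = √8050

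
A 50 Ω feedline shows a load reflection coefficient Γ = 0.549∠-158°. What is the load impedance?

Z_L ≈ 15.1 − j8.87 Ω

Z_L = Z_0·(1 + Γ)/(1 − Γ) = 50·(0.491 − j0.206)/(1.51 + j0.206)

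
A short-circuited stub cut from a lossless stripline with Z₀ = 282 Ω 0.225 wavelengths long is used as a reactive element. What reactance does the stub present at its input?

X_in ≈ 1780 Ω (inductive)

βl = 2π × 0.225 = 81°
tan(βl) = 6.31
For a short-circuited stub, Z_in = jZ_0·tan(βl)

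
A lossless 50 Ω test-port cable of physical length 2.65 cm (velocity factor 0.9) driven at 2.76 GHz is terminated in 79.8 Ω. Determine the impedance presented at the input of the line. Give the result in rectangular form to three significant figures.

Z_in ≈ 31.7 + j3.98 Ω

λ = v/f = 0.9·c / 2.76 GHz = 0.0978 m
βl = 2π·l/λ = 2π × 0.271 = 97.5°
tan(βl) = tan(97.5°) = -7.58
Z_in = Z_0·(Z_L + jZ_0·tanβl)/(Z_0 + jZ_L·tanβl)
     = 50·(79.8 − j379)/(50 − j605)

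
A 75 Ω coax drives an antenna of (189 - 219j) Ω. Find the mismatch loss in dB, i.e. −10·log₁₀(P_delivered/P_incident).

Γ = (114 − j219)/(264 − j219), |Γ| = 0.72
|Γ|² = 0.518, so P_del/P_inc = 1 − |Γ|² = 0.482
ML = −10·log₁₀(1 − |Γ|²)

mismatch loss ≈ 3.17 dB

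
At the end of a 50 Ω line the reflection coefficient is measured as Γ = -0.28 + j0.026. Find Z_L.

Z_L ≈ 28.1 + j1.59 Ω

Z_L = Z_0·(1 + Γ)/(1 − Γ) = 50·(0.72 + j0.026)/(1.28 − j0.026)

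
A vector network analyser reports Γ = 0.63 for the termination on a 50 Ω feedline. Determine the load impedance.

Z_L = Z_0·(1 + Γ)/(1 − Γ) = 50·(1.63)/(0.37)

Z_L ≈ 220 Ω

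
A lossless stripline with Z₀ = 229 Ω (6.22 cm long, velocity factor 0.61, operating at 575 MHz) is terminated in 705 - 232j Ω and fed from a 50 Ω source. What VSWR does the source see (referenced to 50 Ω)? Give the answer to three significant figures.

VSWR ≈ 2.43

λ = v/f = 0.61·c / 575 MHz = 0.318 m
βl = 2π·l/λ = 2π × 0.195 = 70.4°
tan(βl) = 2.8
Z_in = Z_0·(Z_L + jZ_0·tanβl)/(Z_0 + jZ_L·tanβl) = 70 − j50.6 Ω
Γ_s = (Z_in − Z_s)/(Z_in + Z_s) = (20 − j50.6)/(120 − j50.6), |Γ_s| = 0.418
VSWR = (1 + |Γ_s|)/(1 − |Γ_s|)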